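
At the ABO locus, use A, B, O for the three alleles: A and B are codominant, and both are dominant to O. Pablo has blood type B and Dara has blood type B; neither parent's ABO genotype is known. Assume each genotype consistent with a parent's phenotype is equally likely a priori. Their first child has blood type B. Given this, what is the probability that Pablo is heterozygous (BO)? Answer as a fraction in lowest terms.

7/15

Possible genotypes: Pablo ∈ {BB, BO}; Dara ∈ {BB, BO}.
Weight each parental genotype pair by prior × P(type-B child):
  BB × BB: posterior weight 4/15.
  BB × BO: posterior weight 4/15.
  BO × BB: posterior weight 4/15.
  BO × BO: posterior weight 1/5.
Sum the posterior weight over pairs where Pablo is BO: 7/15.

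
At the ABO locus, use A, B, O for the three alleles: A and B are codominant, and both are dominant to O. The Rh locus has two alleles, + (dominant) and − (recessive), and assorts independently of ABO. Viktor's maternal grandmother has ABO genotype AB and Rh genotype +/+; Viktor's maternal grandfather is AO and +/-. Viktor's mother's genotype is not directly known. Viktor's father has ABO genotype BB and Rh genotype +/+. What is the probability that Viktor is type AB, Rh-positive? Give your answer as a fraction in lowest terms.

Viktor's mother's ABO genotype from AB × AO: 1/4 AA, 1/4 AB, 1/4 AO, 1/4 BO.
Crossing each possibility with the father BB and summing P(type AB): 1/4·1 + 1/4·1/2 + 1/4·1/2 + 1/4·0 = 1/2.
Similarly for Rh via the mother's Rh distribution: P(Rh+) = 1.
Independent loci: 1/2 × 1 = 1/2.

1/2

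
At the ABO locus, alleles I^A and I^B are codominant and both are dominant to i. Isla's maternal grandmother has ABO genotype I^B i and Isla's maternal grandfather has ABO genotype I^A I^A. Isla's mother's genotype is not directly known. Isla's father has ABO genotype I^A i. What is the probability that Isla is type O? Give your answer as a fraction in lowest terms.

1/8

Isla's mother's ABO genotype from I^B i × I^A I^A: 1/2 I^A I^B, 1/2 I^A i.
Crossing each possibility with the father I^A i and summing P(type O): 1/2·0 + 1/2·1/4 = 1/8.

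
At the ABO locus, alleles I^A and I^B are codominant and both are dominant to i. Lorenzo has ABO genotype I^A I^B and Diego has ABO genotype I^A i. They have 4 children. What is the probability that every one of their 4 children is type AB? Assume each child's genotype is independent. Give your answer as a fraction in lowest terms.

1/256

ABO cross I^A I^B × I^A i → 1/2 A, 1/4 B, 1/4 AB.
So P(type AB) = 1/4 per child.
All 4 independent: (1/4)^4 = 1/256.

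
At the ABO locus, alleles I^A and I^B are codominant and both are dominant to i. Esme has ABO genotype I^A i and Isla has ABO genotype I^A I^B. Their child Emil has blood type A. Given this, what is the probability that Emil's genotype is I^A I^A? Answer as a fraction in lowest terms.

1/2

Cross I^A i × I^A I^B → 1/4 I^A I^A, 1/4 I^A I^B, 1/4 I^A i, 1/4 I^B i.
Type-A genotypes among offspring: I^A I^A (1/4), I^A i (1/4); total 1/2.
P(I^A I^A | type A) = (1/4) / (1/2) = 1/2.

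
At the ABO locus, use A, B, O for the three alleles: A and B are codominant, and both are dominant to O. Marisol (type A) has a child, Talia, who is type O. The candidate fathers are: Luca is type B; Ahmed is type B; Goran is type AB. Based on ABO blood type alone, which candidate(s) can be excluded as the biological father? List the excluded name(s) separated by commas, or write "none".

Goran

A candidate is excluded only if no genotype consistent with his phenotype could produce a type O child with a type A mother.
Goran (type AB): no genotype consistent with that phenotype can produce a type-O child with a type-A mother.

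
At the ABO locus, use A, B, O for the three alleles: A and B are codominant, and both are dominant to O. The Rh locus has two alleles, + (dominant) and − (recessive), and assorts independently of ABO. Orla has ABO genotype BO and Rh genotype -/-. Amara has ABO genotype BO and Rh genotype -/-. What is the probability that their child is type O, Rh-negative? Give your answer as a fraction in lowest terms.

1/4

ABO cross BO × BO → offspring phenotypes: 1/4 O, 3/4 B.
Rh cross -/- × -/- → 1 Rh-.
Independent loci: P(type O, Rh-negative) = 1/4 × 1 = 1/4.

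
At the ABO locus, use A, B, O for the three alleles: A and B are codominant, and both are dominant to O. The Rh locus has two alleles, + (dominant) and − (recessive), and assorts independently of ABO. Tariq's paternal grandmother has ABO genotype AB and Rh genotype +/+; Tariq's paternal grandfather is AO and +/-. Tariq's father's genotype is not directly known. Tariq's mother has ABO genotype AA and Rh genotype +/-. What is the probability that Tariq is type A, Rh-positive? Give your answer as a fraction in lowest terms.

21/32

Tariq's father's ABO genotype from AB × AO: 1/4 AA, 1/4 AB, 1/4 AO, 1/4 BO.
Crossing each possibility with the mother AA and summing P(type A): 1/4·1 + 1/4·1/2 + 1/4·1 + 1/4·1/2 = 3/4.
Similarly for Rh via the father's Rh distribution: P(Rh+) = 7/8.
Independent loci: 3/4 × 7/8 = 21/32.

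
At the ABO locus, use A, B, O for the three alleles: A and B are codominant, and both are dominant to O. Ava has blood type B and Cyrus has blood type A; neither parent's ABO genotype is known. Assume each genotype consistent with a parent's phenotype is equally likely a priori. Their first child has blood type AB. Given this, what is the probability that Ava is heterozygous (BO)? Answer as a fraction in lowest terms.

Possible genotypes: Ava ∈ {BB, BO}; Cyrus ∈ {AA, AO}.
Weight each parental genotype pair by prior × P(type-AB child):
  BB × AA: posterior weight 4/9.
  BB × AO: posterior weight 2/9.
  BO × AA: posterior weight 2/9.
  BO × AO: posterior weight 1/9.
Sum the posterior weight over pairs where Ava is BO: 1/3.

1/3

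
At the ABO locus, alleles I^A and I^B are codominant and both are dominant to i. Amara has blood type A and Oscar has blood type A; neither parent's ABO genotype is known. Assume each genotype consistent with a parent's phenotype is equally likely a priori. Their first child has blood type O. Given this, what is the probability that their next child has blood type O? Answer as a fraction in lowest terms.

Possible genotypes: Amara ∈ {I^A I^A, I^A i}; Oscar ∈ {I^A I^A, I^A i}.
Weight each parental genotype pair by prior × P(type-O child):
  I^A i × I^A i: posterior weight 1; P(next child type O) = 1/4.
Weighted sum = 1/4.

1/4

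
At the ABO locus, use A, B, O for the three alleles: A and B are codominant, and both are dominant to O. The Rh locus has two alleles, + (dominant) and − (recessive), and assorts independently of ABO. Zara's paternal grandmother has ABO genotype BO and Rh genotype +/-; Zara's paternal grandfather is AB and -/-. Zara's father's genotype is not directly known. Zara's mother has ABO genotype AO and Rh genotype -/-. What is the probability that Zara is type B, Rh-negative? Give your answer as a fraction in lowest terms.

Zara's father's ABO genotype from BO × AB: 1/4 AB, 1/4 AO, 1/4 BB, 1/4 BO.
Crossing each possibility with the mother AO and summing P(type B): 1/4·1/4 + 1/4·0 + 1/4·1/2 + 1/4·1/4 = 1/4.
Similarly for Rh via the father's Rh distribution: P(Rh-) = 3/4.
Independent loci: 1/4 × 3/4 = 3/16.

3/16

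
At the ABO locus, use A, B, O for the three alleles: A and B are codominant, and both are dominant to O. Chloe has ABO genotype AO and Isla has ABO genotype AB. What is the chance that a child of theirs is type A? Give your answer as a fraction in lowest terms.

ABO cross AO × AB → offspring phenotypes: 1/2 A, 1/4 B, 1/4 AB.
So P(type A) = 1/2.

1/2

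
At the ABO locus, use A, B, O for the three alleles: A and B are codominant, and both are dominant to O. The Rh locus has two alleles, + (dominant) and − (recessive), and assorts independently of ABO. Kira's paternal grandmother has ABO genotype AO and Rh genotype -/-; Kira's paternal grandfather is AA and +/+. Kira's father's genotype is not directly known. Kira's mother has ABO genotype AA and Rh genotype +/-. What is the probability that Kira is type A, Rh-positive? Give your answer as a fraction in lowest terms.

3/4

Kira's father's ABO genotype from AO × AA: 1/2 AA, 1/2 AO.
Crossing each possibility with the mother AA and summing P(type A): 1/2·1 + 1/2·1 = 1.
Similarly for Rh via the father's Rh distribution: P(Rh+) = 3/4.
Independent loci: 1 × 3/4 = 3/4.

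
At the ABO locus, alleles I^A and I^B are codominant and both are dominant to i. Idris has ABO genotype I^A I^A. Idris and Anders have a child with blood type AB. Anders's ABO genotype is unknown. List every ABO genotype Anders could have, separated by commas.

I^A I^B, I^B I^B, I^B i

For each candidate genotype of Anders, check whether crossing it with I^A I^A can produce every observed child phenotype.
  I^A I^A → possible child types {A} ✗
  I^A I^B → possible child types {A, AB} ✓
  I^A i → possible child types {A} ✗
  I^B I^B → possible child types {AB} ✓
  I^B i → possible child types {A, AB} ✓
  i i → possible child types {A} ✗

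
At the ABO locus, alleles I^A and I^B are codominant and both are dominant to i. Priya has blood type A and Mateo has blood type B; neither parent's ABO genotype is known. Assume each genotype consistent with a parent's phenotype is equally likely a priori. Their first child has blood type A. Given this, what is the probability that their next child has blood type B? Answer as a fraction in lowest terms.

Possible genotypes: Priya ∈ {I^A I^A, I^A i}; Mateo ∈ {I^B I^B, I^B i}.
Weight each parental genotype pair by prior × P(type-A child):
  I^A I^A × I^B i: posterior weight 2/3; P(next child type B) = 0.
  I^A i × I^B i: posterior weight 1/3; P(next child type B) = 1/4.
Weighted sum = 1/12.

1/12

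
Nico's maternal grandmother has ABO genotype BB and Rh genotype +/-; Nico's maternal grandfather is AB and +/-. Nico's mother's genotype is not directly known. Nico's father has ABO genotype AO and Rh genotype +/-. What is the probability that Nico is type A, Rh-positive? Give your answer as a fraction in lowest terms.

Nico's mother's ABO genotype from BB × AB: 1/2 AB, 1/2 BB.
Crossing each possibility with the father AO and summing P(type A): 1/2·1/2 + 1/2·0 = 1/4.
Similarly for Rh via the mother's Rh distribution: P(Rh+) = 3/4.
Independent loci: 1/4 × 3/4 = 3/16.

3/16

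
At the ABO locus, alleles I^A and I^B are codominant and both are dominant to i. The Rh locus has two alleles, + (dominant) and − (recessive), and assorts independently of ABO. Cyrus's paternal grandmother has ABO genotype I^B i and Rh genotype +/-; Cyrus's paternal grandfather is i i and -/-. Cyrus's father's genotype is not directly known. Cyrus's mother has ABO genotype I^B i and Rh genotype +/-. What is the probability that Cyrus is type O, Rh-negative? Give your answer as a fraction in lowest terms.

Cyrus's father's ABO genotype from I^B i × i i: 1/2 I^B i, 1/2 i i.
Crossing each possibility with the mother I^B i and summing P(type O): 1/2·1/4 + 1/2·1/2 = 3/8.
Similarly for Rh via the father's Rh distribution: P(Rh-) = 3/8.
Independent loci: 3/8 × 3/8 = 9/64.

9/64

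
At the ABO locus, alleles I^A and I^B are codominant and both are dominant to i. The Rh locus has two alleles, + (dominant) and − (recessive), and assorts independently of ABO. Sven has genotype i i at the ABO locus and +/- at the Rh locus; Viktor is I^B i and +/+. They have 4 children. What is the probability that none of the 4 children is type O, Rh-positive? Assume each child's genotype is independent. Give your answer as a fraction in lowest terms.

1/16

ABO cross i i × I^B i → 1/2 O, 1/2 B.
Rh cross +/- × +/+ → 1 Rh+; so P(type O, Rh-positive) = 1/2 × 1 = 1/2 per child.
P(not type O, Rh-positive) = 1/2 for one child; (1/2)^4 = 1/16.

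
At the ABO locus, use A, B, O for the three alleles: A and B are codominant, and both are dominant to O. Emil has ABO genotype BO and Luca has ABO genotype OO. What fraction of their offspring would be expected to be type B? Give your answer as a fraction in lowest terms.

1/2

ABO cross BO × OO → offspring phenotypes: 1/2 O, 1/2 B.
So P(type B) = 1/2.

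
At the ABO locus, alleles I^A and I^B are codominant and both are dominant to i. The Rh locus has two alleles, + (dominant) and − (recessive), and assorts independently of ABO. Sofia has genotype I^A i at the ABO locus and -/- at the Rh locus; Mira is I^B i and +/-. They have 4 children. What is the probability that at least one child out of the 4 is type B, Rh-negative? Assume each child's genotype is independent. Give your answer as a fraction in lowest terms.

ABO cross I^A i × I^B i → 1/4 O, 1/4 A, 1/4 B, 1/4 AB.
Rh cross -/- × +/- → 1/2 Rh+, 1/2 Rh-; so P(type B, Rh-negative) = 1/4 × 1/2 = 1/8 per child.
P(none) = (7/8)^4 = 2401/4096; P(at least one) = 1 − 2401/4096 = 1695/4096.

1695/4096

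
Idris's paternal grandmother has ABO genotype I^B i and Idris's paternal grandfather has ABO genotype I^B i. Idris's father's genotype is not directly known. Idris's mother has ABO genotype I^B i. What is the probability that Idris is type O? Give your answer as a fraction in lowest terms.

Idris's father's ABO genotype from I^B i × I^B i: 1/4 I^B I^B, 1/2 I^B i, 1/4 i i.
Crossing each possibility with the mother I^B i and summing P(type O): 1/4·0 + 1/2·1/4 + 1/4·1/2 = 1/4.

1/4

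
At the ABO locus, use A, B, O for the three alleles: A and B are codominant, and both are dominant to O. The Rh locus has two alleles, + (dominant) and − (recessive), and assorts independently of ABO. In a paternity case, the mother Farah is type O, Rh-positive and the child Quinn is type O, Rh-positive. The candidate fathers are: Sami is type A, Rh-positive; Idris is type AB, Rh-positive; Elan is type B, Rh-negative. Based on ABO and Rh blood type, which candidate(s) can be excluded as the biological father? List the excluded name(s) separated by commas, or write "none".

A candidate is excluded only if no genotype consistent with his phenotype could produce a type O, Rh-positive child with a type O, Rh-positive mother.
Idris (type AB, Rh+): no genotype consistent with that phenotype can produce a type-O Rh+ child with a type-O mother.

Idris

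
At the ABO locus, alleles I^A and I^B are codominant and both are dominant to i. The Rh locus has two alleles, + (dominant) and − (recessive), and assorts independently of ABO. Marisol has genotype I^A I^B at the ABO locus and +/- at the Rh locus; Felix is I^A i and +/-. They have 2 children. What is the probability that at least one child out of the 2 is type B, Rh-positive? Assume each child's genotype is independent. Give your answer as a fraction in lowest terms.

87/256

ABO cross I^A I^B × I^A i → 1/2 A, 1/4 B, 1/4 AB.
Rh cross +/- × +/- → 3/4 Rh+, 1/4 Rh-; so P(type B, Rh-positive) = 1/4 × 3/4 = 3/16 per child.
P(none) = (13/16)^2 = 169/256; P(at least one) = 1 − 169/256 = 87/256.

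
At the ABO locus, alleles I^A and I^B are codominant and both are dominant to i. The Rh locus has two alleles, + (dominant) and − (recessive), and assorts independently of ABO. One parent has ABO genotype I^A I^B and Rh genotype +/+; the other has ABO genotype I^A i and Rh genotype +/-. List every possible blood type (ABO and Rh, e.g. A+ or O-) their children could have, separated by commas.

A+, B+, AB+

Gametes from I^A I^B × I^A i give offspring ABO genotypes I^A I^A, I^A I^B, I^A i, I^B i, i.e. phenotypes A, B, AB.
Rh cross +/+ × +/- → phenotypes Rh+.
Combining independently: A+, B+, AB+.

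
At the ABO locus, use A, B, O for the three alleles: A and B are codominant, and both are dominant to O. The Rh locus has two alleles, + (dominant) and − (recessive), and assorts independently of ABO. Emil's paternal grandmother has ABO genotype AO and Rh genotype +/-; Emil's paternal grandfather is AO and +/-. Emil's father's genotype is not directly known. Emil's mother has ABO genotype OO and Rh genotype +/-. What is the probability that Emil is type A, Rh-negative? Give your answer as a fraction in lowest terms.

1/8

Emil's father's ABO genotype from AO × AO: 1/4 AA, 1/2 AO, 1/4 OO.
Crossing each possibility with the mother OO and summing P(type A): 1/4·1 + 1/2·1/2 + 1/4·0 = 1/2.
Similarly for Rh via the father's Rh distribution: P(Rh-) = 1/4.
Independent loci: 1/2 × 1/4 = 1/8.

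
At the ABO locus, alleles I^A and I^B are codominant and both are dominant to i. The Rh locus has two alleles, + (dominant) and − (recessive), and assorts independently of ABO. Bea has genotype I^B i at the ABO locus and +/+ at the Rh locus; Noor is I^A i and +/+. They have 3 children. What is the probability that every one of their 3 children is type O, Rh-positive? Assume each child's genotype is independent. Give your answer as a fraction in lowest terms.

1/64

ABO cross I^B i × I^A i → 1/4 O, 1/4 A, 1/4 B, 1/4 AB.
Rh cross +/+ × +/+ → 1 Rh+; so P(type O, Rh-positive) = 1/4 × 1 = 1/4 per child.
All 3 independent: (1/4)^3 = 1/64.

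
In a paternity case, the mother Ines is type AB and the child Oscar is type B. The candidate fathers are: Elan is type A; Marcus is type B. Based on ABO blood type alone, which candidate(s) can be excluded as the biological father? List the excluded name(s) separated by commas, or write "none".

A candidate is excluded only if no genotype consistent with his phenotype could produce a type B child with a type AB mother.
Every candidate has at least one consistent genotype combination, so none can be excluded.

none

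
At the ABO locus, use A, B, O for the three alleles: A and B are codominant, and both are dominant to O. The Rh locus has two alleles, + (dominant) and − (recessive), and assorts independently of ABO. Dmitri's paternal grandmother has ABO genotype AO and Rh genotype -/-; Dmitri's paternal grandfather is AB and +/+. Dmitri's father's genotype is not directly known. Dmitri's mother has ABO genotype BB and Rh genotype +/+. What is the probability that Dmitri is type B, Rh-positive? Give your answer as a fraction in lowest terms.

Dmitri's father's ABO genotype from AO × AB: 1/4 AA, 1/4 AB, 1/4 AO, 1/4 BO.
Crossing each possibility with the mother BB and summing P(type B): 1/4·0 + 1/4·1/2 + 1/4·1/2 + 1/4·1 = 1/2.
Similarly for Rh via the father's Rh distribution: P(Rh+) = 1.
Independent loci: 1/2 × 1 = 1/2.

1/2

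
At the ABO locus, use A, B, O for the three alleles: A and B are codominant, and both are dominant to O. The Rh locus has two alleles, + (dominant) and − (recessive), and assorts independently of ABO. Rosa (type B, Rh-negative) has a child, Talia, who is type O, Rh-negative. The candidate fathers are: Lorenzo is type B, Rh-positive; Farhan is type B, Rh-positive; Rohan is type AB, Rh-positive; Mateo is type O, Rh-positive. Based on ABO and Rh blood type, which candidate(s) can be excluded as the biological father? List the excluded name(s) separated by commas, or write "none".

Rohan

A candidate is excluded only if no genotype consistent with his phenotype could produce a type O, Rh-negative child with a type B, Rh-negative mother.
Rohan (type AB, Rh+): no genotype consistent with that phenotype can produce a type-O Rh- child with a type-B mother.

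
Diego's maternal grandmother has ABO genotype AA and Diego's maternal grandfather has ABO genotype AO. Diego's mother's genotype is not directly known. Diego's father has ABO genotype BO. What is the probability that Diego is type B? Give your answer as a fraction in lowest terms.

Diego's mother's ABO genotype from AA × AO: 1/2 AA, 1/2 AO.
Crossing each possibility with the father BO and summing P(type B): 1/2·0 + 1/2·1/4 = 1/8.

1/8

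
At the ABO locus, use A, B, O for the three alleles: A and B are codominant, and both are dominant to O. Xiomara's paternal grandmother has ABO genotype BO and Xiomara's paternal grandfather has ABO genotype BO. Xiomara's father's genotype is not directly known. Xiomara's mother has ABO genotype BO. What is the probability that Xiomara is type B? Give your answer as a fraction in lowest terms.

Xiomara's father's ABO genotype from BO × BO: 1/4 BB, 1/2 BO, 1/4 OO.
Crossing each possibility with the mother BO and summing P(type B): 1/4·1 + 1/2·3/4 + 1/4·1/2 = 3/4.

3/4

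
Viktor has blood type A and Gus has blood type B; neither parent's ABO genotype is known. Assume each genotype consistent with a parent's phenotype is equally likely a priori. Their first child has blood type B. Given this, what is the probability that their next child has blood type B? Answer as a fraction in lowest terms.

5/12

Possible genotypes: Viktor ∈ {AA, AO}; Gus ∈ {BB, BO}.
Weight each parental genotype pair by prior × P(type-B child):
  AO × BB: posterior weight 2/3; P(next child type B) = 1/2.
  AO × BO: posterior weight 1/3; P(next child type B) = 1/4.
Weighted sum = 5/12.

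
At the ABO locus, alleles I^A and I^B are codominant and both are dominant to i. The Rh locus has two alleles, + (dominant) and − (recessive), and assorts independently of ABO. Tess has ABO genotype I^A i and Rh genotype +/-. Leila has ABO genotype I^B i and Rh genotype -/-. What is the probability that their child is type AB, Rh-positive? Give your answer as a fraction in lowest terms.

ABO cross I^A i × I^B i → offspring phenotypes: 1/4 O, 1/4 A, 1/4 B, 1/4 AB.
Rh cross +/- × -/- → 1/2 Rh+, 1/2 Rh-.
Independent loci: P(type AB, Rh-positive) = 1/4 × 1/2 = 1/8.

1/8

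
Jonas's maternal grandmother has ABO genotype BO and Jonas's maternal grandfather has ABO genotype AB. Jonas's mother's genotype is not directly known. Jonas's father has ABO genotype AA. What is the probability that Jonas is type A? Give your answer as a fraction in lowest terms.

1/2

Jonas's mother's ABO genotype from BO × AB: 1/4 AB, 1/4 AO, 1/4 BB, 1/4 BO.
Crossing each possibility with the father AA and summing P(type A): 1/4·1/2 + 1/4·1 + 1/4·0 + 1/4·1/2 = 1/2.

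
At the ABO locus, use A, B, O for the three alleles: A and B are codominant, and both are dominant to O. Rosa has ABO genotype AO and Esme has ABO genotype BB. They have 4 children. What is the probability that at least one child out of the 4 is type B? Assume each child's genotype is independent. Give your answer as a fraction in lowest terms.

15/16

ABO cross AO × BB → 1/2 B, 1/2 AB.
So P(type B) = 1/2 per child.
P(none) = (1/2)^4 = 1/16; P(at least one) = 1 − 1/16 = 15/16.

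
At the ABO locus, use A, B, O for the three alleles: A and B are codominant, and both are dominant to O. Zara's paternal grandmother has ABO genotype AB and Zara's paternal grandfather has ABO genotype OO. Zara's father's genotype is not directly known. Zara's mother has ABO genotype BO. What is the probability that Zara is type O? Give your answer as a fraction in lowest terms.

Zara's father's ABO genotype from AB × OO: 1/2 AO, 1/2 BO.
Crossing each possibility with the mother BO and summing P(type O): 1/2·1/4 + 1/2·1/4 = 1/4.

1/4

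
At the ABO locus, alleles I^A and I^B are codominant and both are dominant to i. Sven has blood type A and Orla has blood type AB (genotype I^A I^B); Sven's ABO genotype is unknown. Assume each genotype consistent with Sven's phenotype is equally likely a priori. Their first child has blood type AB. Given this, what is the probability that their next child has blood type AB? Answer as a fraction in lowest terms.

5/12

Possible genotypes: Sven ∈ {I^A I^A, I^A i}; Orla ∈ {I^A I^B}.
Weight each parental genotype pair by prior × P(type-AB child):
  I^A I^A × I^A I^B: posterior weight 2/3; P(next child type AB) = 1/2.
  I^A i × I^A I^B: posterior weight 1/3; P(next child type AB) = 1/4.
Weighted sum = 5/12.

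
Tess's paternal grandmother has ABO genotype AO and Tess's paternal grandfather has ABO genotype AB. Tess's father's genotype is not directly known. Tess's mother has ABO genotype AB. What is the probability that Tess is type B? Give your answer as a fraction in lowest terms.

Tess's father's ABO genotype from AO × AB: 1/4 AA, 1/4 AB, 1/4 AO, 1/4 BO.
Crossing each possibility with the mother AB and summing P(type B): 1/4·0 + 1/4·1/4 + 1/4·1/4 + 1/4·1/2 = 1/4.

1/4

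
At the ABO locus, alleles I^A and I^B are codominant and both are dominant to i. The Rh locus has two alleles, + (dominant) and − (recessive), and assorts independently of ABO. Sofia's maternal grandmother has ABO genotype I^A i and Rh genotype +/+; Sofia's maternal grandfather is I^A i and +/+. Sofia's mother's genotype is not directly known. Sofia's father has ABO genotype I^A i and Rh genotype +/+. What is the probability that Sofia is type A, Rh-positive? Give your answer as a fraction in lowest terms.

3/4

Sofia's mother's ABO genotype from I^A i × I^A i: 1/4 I^A I^A, 1/2 I^A i, 1/4 i i.
Crossing each possibility with the father I^A i and summing P(type A): 1/4·1 + 1/2·3/4 + 1/4·1/2 = 3/4.
Similarly for Rh via the mother's Rh distribution: P(Rh+) = 1.
Independent loci: 3/4 × 1 = 3/4.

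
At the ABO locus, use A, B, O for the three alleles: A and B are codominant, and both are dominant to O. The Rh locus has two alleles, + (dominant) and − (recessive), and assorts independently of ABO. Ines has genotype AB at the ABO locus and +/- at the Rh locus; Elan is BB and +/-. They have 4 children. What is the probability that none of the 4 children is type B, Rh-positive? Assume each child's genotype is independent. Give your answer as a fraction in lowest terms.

ABO cross AB × BB → 1/2 B, 1/2 AB.
Rh cross +/- × +/- → 3/4 Rh+, 1/4 Rh-; so P(type B, Rh-positive) = 1/2 × 3/4 = 3/8 per child.
P(not type B, Rh-positive) = 5/8 for one child; (5/8)^4 = 625/4096.

625/4096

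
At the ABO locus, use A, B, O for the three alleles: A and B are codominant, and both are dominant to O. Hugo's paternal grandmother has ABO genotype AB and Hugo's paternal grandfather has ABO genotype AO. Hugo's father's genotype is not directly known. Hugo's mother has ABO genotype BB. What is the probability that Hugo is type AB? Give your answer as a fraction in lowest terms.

Hugo's father's ABO genotype from AB × AO: 1/4 AA, 1/4 AB, 1/4 AO, 1/4 BO.
Crossing each possibility with the mother BB and summing P(type AB): 1/4·1 + 1/4·1/2 + 1/4·1/2 + 1/4·0 = 1/2.

1/2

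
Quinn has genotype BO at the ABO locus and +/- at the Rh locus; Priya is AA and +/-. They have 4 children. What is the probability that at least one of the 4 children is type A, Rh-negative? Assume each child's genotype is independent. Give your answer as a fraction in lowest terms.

1695/4096

ABO cross BO × AA → 1/2 A, 1/2 AB.
Rh cross +/- × +/- → 3/4 Rh+, 1/4 Rh-; so P(type A, Rh-negative) = 1/2 × 1/4 = 1/8 per child.
P(none) = (7/8)^4 = 2401/4096; P(at least one) = 1 − 2401/4096 = 1695/4096.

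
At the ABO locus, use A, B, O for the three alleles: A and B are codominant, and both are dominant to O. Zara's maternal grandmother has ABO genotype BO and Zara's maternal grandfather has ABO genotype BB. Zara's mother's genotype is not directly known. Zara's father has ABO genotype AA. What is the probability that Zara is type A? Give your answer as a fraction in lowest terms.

Zara's mother's ABO genotype from BO × BB: 1/2 BB, 1/2 BO.
Crossing each possibility with the father AA and summing P(type A): 1/2·0 + 1/2·1/2 = 1/4.

1/4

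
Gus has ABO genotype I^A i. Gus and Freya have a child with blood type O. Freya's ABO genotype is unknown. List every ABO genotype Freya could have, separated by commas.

For each candidate genotype of Freya, check whether crossing it with I^A i can produce every observed child phenotype.
  I^A I^A → possible child types {A} ✗
  I^A I^B → possible child types {A, B, AB} ✗
  I^A i → possible child types {O, A} ✓
  I^B I^B → possible child types {B, AB} ✗
  I^B i → possible child types {O, A, B, AB} ✓
  i i → possible child types {O, A} ✓

I^A i, I^B i, i i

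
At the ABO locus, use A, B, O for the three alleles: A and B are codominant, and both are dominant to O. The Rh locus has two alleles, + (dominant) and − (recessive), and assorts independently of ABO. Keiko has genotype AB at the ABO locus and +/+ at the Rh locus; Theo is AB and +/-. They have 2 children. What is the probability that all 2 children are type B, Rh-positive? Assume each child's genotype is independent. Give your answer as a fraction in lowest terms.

ABO cross AB × AB → 1/4 A, 1/4 B, 1/2 AB.
Rh cross +/+ × +/- → 1 Rh+; so P(type B, Rh-positive) = 1/4 × 1 = 1/4 per child.
All 2 independent: (1/4)^2 = 1/16.

1/16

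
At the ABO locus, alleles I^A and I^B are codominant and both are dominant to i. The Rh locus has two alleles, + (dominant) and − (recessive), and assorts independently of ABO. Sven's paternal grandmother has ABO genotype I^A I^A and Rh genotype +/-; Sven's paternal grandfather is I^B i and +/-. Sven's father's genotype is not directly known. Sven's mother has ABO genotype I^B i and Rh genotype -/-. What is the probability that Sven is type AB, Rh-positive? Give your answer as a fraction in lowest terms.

1/8

Sven's father's ABO genotype from I^A I^A × I^B i: 1/2 I^A I^B, 1/2 I^A i.
Crossing each possibility with the mother I^B i and summing P(type AB): 1/2·1/4 + 1/2·1/4 = 1/4.
Similarly for Rh via the father's Rh distribution: P(Rh+) = 1/2.
Independent loci: 1/4 × 1/2 = 1/8.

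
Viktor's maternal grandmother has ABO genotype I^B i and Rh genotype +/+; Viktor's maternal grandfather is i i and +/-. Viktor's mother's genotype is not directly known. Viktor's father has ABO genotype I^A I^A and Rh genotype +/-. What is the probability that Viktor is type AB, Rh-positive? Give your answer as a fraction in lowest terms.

7/32

Viktor's mother's ABO genotype from I^B i × i i: 1/2 I^B i, 1/2 i i.
Crossing each possibility with the father I^A I^A and summing P(type AB): 1/2·1/2 + 1/2·0 = 1/4.
Similarly for Rh via the mother's Rh distribution: P(Rh+) = 7/8.
Independent loci: 1/4 × 7/8 = 7/32.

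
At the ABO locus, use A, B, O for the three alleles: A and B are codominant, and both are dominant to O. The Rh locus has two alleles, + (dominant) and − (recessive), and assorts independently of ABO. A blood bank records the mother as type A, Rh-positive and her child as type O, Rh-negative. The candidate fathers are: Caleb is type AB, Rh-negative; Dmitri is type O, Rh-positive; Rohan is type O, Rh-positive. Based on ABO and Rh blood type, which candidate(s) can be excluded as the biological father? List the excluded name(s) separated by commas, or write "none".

Caleb

A candidate is excluded only if no genotype consistent with his phenotype could produce a type O, Rh-negative child with a type A, Rh-positive mother.
Caleb (type AB, Rh-): no genotype consistent with that phenotype can produce a type-O Rh- child with a type-A mother.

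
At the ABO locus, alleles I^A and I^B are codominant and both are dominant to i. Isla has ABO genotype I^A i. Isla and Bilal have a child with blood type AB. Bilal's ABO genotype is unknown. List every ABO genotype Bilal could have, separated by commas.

I^A I^B, I^B I^B, I^B i

For each candidate genotype of Bilal, check whether crossing it with I^A i can produce every observed child phenotype.
  I^A I^A → possible child types {A} ✗
  I^A I^B → possible child types {A, B, AB} ✓
  I^A i → possible child types {O, A} ✗
  I^B I^B → possible child types {B, AB} ✓
  I^B i → possible child types {O, A, B, AB} ✓
  i i → possible child types {O, A} ✗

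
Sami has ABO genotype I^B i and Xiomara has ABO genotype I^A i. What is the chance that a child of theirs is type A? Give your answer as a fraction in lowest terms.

1/4

ABO cross I^B i × I^A i → offspring phenotypes: 1/4 O, 1/4 A, 1/4 B, 1/4 AB.
So P(type A) = 1/4.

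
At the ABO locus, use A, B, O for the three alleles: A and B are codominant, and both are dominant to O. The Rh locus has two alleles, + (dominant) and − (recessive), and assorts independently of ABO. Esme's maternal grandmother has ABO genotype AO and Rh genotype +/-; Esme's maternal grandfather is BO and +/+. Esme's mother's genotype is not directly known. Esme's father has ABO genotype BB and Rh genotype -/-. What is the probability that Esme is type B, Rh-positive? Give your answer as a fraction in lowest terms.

9/16

Esme's mother's ABO genotype from AO × BO: 1/4 AB, 1/4 AO, 1/4 BO, 1/4 OO.
Crossing each possibility with the father BB and summing P(type B): 1/4·1/2 + 1/4·1/2 + 1/4·1 + 1/4·1 = 3/4.
Similarly for Rh via the mother's Rh distribution: P(Rh+) = 3/4.
Independent loci: 3/4 × 3/4 = 9/16.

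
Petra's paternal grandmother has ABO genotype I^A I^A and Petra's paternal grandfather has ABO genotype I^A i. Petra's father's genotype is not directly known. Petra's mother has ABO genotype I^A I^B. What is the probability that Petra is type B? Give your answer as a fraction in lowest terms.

Petra's father's ABO genotype from I^A I^A × I^A i: 1/2 I^A I^A, 1/2 I^A i.
Crossing each possibility with the mother I^A I^B and summing P(type B): 1/2·0 + 1/2·1/4 = 1/8.

1/8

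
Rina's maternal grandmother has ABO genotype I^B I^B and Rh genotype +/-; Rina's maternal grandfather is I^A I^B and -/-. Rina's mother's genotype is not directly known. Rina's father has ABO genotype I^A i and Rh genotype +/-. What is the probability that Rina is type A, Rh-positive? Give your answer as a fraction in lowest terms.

5/32

Rina's mother's ABO genotype from I^B I^B × I^A I^B: 1/2 I^A I^B, 1/2 I^B I^B.
Crossing each possibility with the father I^A i and summing P(type A): 1/2·1/2 + 1/2·0 = 1/4.
Similarly for Rh via the mother's Rh distribution: P(Rh+) = 5/8.
Independent loci: 1/4 × 5/8 = 5/32.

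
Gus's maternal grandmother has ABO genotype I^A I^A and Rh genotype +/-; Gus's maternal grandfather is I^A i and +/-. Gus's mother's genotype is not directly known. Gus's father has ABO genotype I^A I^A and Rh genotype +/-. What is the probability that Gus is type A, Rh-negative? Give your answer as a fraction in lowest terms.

1/4

Gus's mother's ABO genotype from I^A I^A × I^A i: 1/2 I^A I^A, 1/2 I^A i.
Crossing each possibility with the father I^A I^A and summing P(type A): 1/2·1 + 1/2·1 = 1.
Similarly for Rh via the mother's Rh distribution: P(Rh-) = 1/4.
Independent loci: 1 × 1/4 = 1/4.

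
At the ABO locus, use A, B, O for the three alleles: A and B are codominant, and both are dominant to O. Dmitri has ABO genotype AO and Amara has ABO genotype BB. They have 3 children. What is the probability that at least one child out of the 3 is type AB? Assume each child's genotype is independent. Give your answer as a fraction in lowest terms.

ABO cross AO × BB → 1/2 B, 1/2 AB.
So P(type AB) = 1/2 per child.
P(none) = (1/2)^3 = 1/8; P(at least one) = 1 − 1/8 = 7/8.

7/8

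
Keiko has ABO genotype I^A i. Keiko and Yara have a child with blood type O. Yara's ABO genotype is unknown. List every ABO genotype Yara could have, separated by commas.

For each candidate genotype of Yara, check whether crossing it with I^A i can produce every observed child phenotype.
  I^A I^A → possible child types {A} ✗
  I^A I^B → possible child types {A, B, AB} ✗
  I^A i → possible child types {O, A} ✓
  I^B I^B → possible child types {B, AB} ✗
  I^B i → possible child types {O, A, B, AB} ✓
  i i → possible child types {O, A} ✓

I^A i, I^B i, i i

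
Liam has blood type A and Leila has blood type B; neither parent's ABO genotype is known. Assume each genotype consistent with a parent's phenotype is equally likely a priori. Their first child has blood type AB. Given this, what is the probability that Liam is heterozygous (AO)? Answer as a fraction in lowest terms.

Possible genotypes: Liam ∈ {AA, AO}; Leila ∈ {BB, BO}.
Weight each parental genotype pair by prior × P(type-AB child):
  AA × BB: posterior weight 4/9.
  AA × BO: posterior weight 2/9.
  AO × BB: posterior weight 2/9.
  AO × BO: posterior weight 1/9.
Sum the posterior weight over pairs where Liam is AO: 1/3.

1/3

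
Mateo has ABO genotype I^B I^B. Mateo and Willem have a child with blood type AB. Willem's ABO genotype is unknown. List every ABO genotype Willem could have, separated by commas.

I^A I^A, I^A I^B, I^A i

For each candidate genotype of Willem, check whether crossing it with I^B I^B can produce every observed child phenotype.
  I^A I^A → possible child types {AB} ✓
  I^A I^B → possible child types {B, AB} ✓
  I^A i → possible child types {B, AB} ✓
  I^B I^B → possible child types {B} ✗
  I^B i → possible child types {B} ✗
  i i → possible child types {B} ✗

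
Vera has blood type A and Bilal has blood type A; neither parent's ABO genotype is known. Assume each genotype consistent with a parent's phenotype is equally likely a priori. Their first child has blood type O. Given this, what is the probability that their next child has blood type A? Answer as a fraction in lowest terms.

3/4

Possible genotypes: Vera ∈ {I^A I^A, I^A i}; Bilal ∈ {I^A I^A, I^A i}.
Weight each parental genotype pair by prior × P(type-O child):
  I^A i × I^A i: posterior weight 1; P(next child type A) = 3/4.
Weighted sum = 3/4.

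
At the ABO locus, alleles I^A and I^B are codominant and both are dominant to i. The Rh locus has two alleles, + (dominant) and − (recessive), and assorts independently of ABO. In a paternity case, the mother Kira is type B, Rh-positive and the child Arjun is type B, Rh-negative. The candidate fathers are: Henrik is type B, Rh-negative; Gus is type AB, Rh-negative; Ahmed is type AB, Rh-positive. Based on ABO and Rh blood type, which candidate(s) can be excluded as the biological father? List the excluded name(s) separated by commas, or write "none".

A candidate is excluded only if no genotype consistent with his phenotype could produce a type B, Rh-negative child with a type B, Rh-positive mother.
Every candidate has at least one consistent genotype combination, so none can be excluded.

none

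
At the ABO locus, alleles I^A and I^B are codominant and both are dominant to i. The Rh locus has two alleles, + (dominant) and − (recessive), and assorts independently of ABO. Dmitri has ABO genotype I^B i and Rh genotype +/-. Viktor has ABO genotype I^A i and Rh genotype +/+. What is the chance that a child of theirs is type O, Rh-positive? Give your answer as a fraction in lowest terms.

ABO cross I^B i × I^A i → offspring phenotypes: 1/4 O, 1/4 A, 1/4 B, 1/4 AB.
Rh cross +/- × +/+ → 1 Rh+.
Independent loci: P(type O, Rh-positive) = 1/4 × 1 = 1/4.

1/4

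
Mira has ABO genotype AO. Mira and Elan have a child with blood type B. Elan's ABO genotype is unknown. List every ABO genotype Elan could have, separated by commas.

For each candidate genotype of Elan, check whether crossing it with AO can produce every observed child phenotype.
  AA → possible child types {A} ✗
  AB → possible child types {A, B, AB} ✓
  AO → possible child types {O, A} ✗
  BB → possible child types {B, AB} ✓
  BO → possible child types {O, A, B, AB} ✓
  OO → possible child types {O, A} ✗

AB, BB, BO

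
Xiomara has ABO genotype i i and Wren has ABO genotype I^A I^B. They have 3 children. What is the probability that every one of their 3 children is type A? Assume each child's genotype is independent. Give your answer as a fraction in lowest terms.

ABO cross i i × I^A I^B → 1/2 A, 1/2 B.
So P(type A) = 1/2 per child.
All 3 independent: (1/2)^3 = 1/8.

1/8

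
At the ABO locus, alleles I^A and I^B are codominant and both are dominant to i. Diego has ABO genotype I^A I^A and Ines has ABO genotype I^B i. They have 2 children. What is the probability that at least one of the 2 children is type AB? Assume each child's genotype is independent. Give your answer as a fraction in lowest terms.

3/4

ABO cross I^A I^A × I^B i → 1/2 A, 1/2 AB.
So P(type AB) = 1/2 per child.
P(none) = (1/2)^2 = 1/4; P(at least one) = 1 − 1/4 = 3/4.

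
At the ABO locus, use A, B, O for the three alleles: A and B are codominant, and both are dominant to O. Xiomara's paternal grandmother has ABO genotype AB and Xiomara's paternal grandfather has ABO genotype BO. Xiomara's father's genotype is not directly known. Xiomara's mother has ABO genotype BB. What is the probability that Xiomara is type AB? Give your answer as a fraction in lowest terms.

1/4

Xiomara's father's ABO genotype from AB × BO: 1/4 AB, 1/4 AO, 1/4 BB, 1/4 BO.
Crossing each possibility with the mother BB and summing P(type AB): 1/4·1/2 + 1/4·1/2 + 1/4·0 + 1/4·0 = 1/4.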